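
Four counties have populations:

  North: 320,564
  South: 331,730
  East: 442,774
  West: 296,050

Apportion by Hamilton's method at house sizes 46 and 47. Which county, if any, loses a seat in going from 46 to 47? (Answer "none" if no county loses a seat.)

At 46 seats: North 10, South 11, East 15, West 10.
At 47 seats: North 11, South 11, East 15, West 10.
No county's allocation decreased.

none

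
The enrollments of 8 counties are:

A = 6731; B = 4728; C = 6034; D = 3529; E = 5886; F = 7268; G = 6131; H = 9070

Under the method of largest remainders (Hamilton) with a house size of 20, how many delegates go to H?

The standard divisor is 49377/20 ≈ 2468.85.
Standard quotas: A 2.7264, B 1.9151, C 2.4441, D 1.4294, E 2.3841, F 2.9439, G 2.4833, H 3.6738.
Lower quotas: A 2, B 1, C 2, D 1, E 2, F 2, G 2, H 3 (sum 15, leaving 5 seats).
Remainders in descending order: F 0.9439, B 0.9151, A 0.7264, H 0.6738, G 0.4833, C 0.4441, D 0.4294, E 0.3841.
Largest remainders: F, B, A, H, G receive the extra seats.
H receives 4.

4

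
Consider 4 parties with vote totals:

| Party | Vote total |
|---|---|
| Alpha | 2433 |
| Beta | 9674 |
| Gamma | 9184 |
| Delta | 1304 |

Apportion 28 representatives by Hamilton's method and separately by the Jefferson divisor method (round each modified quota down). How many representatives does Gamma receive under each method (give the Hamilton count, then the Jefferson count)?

Hamilton: Alpha 3, Beta 12, Gamma 11, Delta 2.
Jefferson: Alpha 3, Beta 12, Gamma 12, Delta 1.
Gamma gets 11 under Hamilton and 12 under Jefferson.

11 and 12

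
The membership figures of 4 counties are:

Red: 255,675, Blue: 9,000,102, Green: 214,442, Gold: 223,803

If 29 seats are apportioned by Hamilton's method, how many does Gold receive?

Total 9694022; standard divisor 9694022/29 ≈ 334276.621.
Standard quotas: Red 0.7649, Blue 26.9241, Green 0.6415, Gold 0.6695.
Lower quotas: Red 0, Blue 26, Green 0, Gold 0 (sum 26, leaving 3 seats).
Remainders in descending order: Blue 0.9241, Red 0.7649, Gold 0.6695, Green 0.6415.
The surplus seats go to Blue, Red, Gold.
Gold receives 1.

1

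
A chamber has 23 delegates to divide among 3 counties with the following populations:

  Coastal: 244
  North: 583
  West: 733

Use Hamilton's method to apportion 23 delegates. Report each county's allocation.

Total 1560; standard divisor 1560/23 ≈ 67.826.
Standard quotas: Coastal 3.597, North 8.596, West 10.807.
Lower quotas: Coastal 3, North 8, West 10 (sum 21, leaving 2 seats).
Remainders in descending order: West 0.807, Coastal 0.597, North 0.596.
Largest remainders: West, Coastal receive the extra seats.

Coastal 4; North 8; West 11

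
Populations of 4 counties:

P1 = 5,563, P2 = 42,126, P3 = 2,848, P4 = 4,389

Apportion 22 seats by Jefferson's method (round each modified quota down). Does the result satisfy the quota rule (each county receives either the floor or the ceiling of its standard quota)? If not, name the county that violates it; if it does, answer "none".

Standard quotas: P1 2.228, P2 16.873, P3 1.141, P4 1.758.
Jefferson allocation: P1 2, P2 18, P3 1, P4 1.
P2 has quota 16.873 (lower 16, upper 17) but receives 18 — outside the quota interval.

P2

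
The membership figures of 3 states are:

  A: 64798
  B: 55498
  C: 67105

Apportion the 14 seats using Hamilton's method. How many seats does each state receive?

The standard divisor is 187401/14 ≈ 13385.786.
Standard quotas: A 4.8408, B 4.1460, C 5.0132.
Lower quotas: A 4, B 4, C 5 (sum 13, leaving 1 seat).
Remainders in descending order: A 0.8408, B 0.1460, C 0.0132.
Largest remainder: A receives the extra seat.

A 5; B 4; C 5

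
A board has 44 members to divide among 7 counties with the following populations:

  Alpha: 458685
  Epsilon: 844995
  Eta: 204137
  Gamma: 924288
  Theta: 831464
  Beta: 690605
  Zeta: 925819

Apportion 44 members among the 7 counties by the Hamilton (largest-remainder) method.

Alpha=4, Epsilon=8, Eta=2, Gamma=8, Theta=8, Beta=6, Zeta=8

Total 4879993; standard divisor 4879993/44 ≈ 110908.932.
Standard quotas: Alpha 4.1357, Epsilon 7.6188, Eta 1.8406, Gamma 8.3338, Theta 7.4968, Beta 6.2268, Zeta 8.3476.
Lower quotas: Alpha 4, Epsilon 7, Eta 1, Gamma 8, Theta 7, Beta 6, Zeta 8 (sum 41, leaving 3 seats).
Remainders in descending order: Eta 0.8406, Epsilon 0.6188, Theta 0.4968, Zeta 0.3476, Gamma 0.3338, Beta 0.2268, Alpha 0.1357.
Largest remainders: Eta, Epsilon, Theta receive the extra seats.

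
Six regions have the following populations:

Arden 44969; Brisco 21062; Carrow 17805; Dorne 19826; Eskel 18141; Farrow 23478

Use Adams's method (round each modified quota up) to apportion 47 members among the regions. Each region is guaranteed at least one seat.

Standard divisor 145281/47 ≈ 3091.085; standard quotas: Arden 14.548, Brisco 6.814, Carrow 5.760, Dorne 6.414, Eskel 5.869, Farrow 7.595.
Rounding up gives 15, 7, 6, 7, 6, 8 = 49 seats, so the divisor must be adjusted.
With modified divisor 3330: modified quotas Arden 13.504, Brisco 6.325, Carrow 5.347, Dorne 5.954, Eskel 5.448, Farrow 7.050.
Rounding up: Arden 14, Brisco 7, Carrow 6, Dorne 6, Eskel 6, Farrow 8 (total 47).

Arden: 14; Brisco: 7; Carrow: 6; Dorne: 6; Eskel: 6; Farrow: 8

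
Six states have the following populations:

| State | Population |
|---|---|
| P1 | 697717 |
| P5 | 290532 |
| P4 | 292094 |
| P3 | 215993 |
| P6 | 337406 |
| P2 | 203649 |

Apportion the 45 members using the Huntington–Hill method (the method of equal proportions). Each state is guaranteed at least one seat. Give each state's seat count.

P1=15, P5=6, P4=6, P3=5, P6=8, P2=5

With divisor 45079: modified quotas P1 15.478, P5 6.445, P4 6.480, P3 4.791, P6 7.485, P2 4.518.
Geometric-mean thresholds: P1 √(15·16)=15.492, P5 √(6·7)=6.481, P4 √(6·7)=6.481, P3 √(4·5)=4.472, P6 √(7·8)=7.483, P2 √(4·5)=4.472.
Each quota rounded against its threshold gives P1 15, P5 6, P4 6, P3 5, P6 8, P2 5 (total 45).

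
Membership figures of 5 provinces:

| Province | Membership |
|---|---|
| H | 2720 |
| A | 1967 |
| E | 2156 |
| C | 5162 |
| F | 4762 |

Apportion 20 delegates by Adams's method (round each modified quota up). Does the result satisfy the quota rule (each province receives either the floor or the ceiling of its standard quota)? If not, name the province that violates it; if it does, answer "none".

Standard quotas: H 3.244, A 2.346, E 2.572, C 6.157, F 5.680.
Adams allocation: H 3, A 3, E 3, C 6, F 5.
Every allocation lies between the lower and upper quota.

none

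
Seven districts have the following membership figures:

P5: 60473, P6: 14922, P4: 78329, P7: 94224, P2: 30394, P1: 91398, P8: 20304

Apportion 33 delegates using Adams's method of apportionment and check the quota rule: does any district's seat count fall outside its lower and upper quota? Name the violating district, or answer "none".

none

Standard quotas: P5 5.116, P6 1.262, P4 6.627, P7 7.972, P2 2.572, P1 7.733, P8 1.718.
Adams allocation: P5 5, P6 2, P4 6, P7 8, P2 3, P1 7, P8 2.
Every allocation lies between the lower and upper quota.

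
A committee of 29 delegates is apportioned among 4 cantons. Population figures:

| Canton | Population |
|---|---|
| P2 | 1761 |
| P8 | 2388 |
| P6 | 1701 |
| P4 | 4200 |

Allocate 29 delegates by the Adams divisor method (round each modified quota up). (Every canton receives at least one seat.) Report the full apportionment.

P2=5; P8=7; P6=5; P4=12

Standard divisor 10050/29 ≈ 346.552; standard quotas: P2 5.081, P8 6.891, P6 4.908, P4 12.119.
Rounding up gives 6, 7, 5, 13 = 31 seats, so the divisor must be adjusted.
With modified divisor 370: modified quotas P2 4.759, P8 6.454, P6 4.597, P4 11.351.
Rounding up: P2 5, P8 7, P6 5, P4 12 (total 29).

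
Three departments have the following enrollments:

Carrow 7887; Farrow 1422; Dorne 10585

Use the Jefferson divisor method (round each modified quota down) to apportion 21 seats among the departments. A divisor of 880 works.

Carrow=8, Farrow=1, Dorne=12

With modified divisor 880: modified quotas Carrow 8.963, Farrow 1.616, Dorne 12.028.
Rounding down: Carrow 8, Farrow 1, Dorne 12 (total 21).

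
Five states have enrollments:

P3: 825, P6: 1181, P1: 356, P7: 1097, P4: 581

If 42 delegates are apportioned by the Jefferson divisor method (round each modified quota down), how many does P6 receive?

12

Standard divisor 4040/42 ≈ 96.19; standard quotas: P3 8.577, P6 12.278, P1 3.701, P7 11.404, P4 6.040.
Rounding down gives 8, 12, 3, 11, 6 = 40 seats, so the divisor must be adjusted.
With modified divisor 91: modified quotas P3 9.066, P6 12.978, P1 3.912, P7 12.055, P4 6.385.
Rounding down: P3 9, P6 12, P1 3, P7 12, P4 6 (total 42).
P6 receives 12.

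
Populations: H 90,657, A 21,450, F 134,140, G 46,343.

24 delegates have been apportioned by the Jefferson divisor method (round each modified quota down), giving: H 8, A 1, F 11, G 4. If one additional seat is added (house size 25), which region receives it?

F

Priority for the next seat is population ÷ (current seats + 1).
Priorities: H 10073.000, A 10725.000, F 11178.333, G 9268.600.
Highest priority: F.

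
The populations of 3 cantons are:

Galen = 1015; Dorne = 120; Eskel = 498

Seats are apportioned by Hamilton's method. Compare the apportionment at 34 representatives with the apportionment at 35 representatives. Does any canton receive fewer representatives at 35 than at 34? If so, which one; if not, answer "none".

Dorne

At 34 seats: Galen 21, Dorne 3, Eskel 10.
At 35 seats: Galen 22, Dorne 2, Eskel 11.
Dorne drops from 3 to 2.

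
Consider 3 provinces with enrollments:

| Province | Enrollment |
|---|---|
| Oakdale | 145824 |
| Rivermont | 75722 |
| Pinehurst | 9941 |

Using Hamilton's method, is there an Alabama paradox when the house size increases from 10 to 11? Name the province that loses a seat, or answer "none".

At 10 seats: Oakdale 6, Rivermont 3, Pinehurst 1.
At 11 seats: Oakdale 7, Rivermont 4, Pinehurst 0.
Pinehurst drops from 1 to 0.

Pinehurst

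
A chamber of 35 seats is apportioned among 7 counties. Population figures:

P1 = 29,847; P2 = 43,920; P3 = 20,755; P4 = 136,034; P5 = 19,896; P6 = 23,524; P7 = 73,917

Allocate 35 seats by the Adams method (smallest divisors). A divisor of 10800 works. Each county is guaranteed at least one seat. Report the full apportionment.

With modified divisor 10800: modified quotas P1 2.764, P2 4.067, P3 1.922, P4 12.596, P5 1.842, P6 2.178, P7 6.844.
Rounding up: P1 3, P2 5, P3 2, P4 13, P5 2, P6 3, P7 7 (total 35).

P1: 3, P2: 5, P3: 2, P4: 13, P5: 2, P6: 3, P7: 7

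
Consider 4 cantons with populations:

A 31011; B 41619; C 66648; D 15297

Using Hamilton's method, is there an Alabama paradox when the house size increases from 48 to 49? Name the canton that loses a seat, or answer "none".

none

At 48 seats: A 9, B 13, C 21, D 5.
At 49 seats: A 10, B 13, C 21, D 5.
No canton's allocation decreased.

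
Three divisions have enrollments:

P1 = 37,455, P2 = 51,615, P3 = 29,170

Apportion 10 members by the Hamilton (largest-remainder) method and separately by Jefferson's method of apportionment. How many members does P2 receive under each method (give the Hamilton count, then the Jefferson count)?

4 and 5

Hamilton: P1 3, P2 4, P3 3.
Jefferson: P1 3, P2 5, P3 2.
P2 gets 4 under Hamilton and 5 under Jefferson.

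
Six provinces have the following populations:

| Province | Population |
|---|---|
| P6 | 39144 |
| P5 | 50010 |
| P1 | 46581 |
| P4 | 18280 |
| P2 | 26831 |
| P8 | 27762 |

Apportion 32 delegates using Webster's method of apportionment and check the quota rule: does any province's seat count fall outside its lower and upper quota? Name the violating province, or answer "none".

none

Standard quotas: P6 6.005, P5 7.671, P1 7.145, P4 2.804, P2 4.116, P8 4.259.
Webster allocation: P6 6, P5 8, P1 7, P4 3, P2 4, P8 4.
Every allocation lies between the lower and upper quota.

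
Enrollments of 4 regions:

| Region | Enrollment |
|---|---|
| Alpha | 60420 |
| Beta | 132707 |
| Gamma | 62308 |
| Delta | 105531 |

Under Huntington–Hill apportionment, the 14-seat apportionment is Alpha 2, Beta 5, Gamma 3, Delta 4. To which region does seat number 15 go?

Alpha

Priority for the next seat is population ÷ (√(s·(s+1))).
Priorities: Alpha 24666.362, Beta 24228.872, Gamma 17986.770, Delta 23597.449.
Highest priority: Alpha.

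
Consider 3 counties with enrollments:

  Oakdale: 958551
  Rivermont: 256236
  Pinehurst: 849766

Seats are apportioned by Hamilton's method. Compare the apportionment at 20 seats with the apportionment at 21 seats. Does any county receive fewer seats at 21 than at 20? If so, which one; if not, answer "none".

At 20 seats: Oakdale 9, Rivermont 3, Pinehurst 8.
At 21 seats: Oakdale 10, Rivermont 2, Pinehurst 9.
Rivermont drops from 3 to 2.

Rivermont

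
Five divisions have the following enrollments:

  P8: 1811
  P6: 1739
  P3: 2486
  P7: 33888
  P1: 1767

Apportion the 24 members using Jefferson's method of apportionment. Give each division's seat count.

Standard divisor 41691/24 ≈ 1737.125; standard quotas: P8 1.043, P6 1.001, P3 1.431, P7 19.508, P1 1.017.
Rounding down gives 1, 1, 1, 19, 1 = 23 seats, so the divisor must be adjusted.
With modified divisor 1650: modified quotas P8 1.098, P6 1.054, P3 1.507, P7 20.538, P1 1.071.
Rounding down: P8 1, P6 1, P3 1, P7 20, P1 1 (total 24).

P8 1, P6 1, P3 1, P7 20, P1 1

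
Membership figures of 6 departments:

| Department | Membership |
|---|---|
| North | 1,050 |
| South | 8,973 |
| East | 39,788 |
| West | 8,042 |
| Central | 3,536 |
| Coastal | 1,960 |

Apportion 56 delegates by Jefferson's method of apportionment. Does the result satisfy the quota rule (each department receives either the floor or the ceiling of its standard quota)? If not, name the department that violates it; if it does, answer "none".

Standard quotas: North 0.928, South 7.932, East 35.172, West 7.109, Central 3.126, Coastal 1.733.
Jefferson allocation: North 0, South 8, East 37, West 7, Central 3, Coastal 1.
East has quota 35.172 (lower 35, upper 36) but receives 37 — outside the quota interval.

East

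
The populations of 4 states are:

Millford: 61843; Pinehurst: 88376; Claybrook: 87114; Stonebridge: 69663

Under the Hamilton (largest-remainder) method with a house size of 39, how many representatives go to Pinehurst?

11

Standard divisor: 306996 ÷ 39 ≈ 7871.692.
Standard quotas: Millford 7.8564, Pinehurst 11.2271, Claybrook 11.0667, Stonebridge 8.8498.
Lower quotas: Millford 7, Pinehurst 11, Claybrook 11, Stonebridge 8 (sum 37, leaving 2 seats).
Remainders in descending order: Millford 0.8564, Stonebridge 0.8498, Pinehurst 0.2271, Claybrook 0.0667.
The surplus seats go to Millford, Stonebridge.
Pinehurst receives 11.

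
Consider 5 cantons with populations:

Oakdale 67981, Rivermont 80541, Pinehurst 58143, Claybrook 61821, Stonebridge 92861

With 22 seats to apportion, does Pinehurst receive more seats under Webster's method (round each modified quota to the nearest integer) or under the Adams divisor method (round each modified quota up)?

Webster: Oakdale 4, Rivermont 5, Pinehurst 3, Claybrook 4, Stonebridge 6.
Adams: Oakdale 4, Rivermont 5, Pinehurst 4, Claybrook 4, Stonebridge 5.
Pinehurst gets 3 under Webster and 4 under Adams.

Adams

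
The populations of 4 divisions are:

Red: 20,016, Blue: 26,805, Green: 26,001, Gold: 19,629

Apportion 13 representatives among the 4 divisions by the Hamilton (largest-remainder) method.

Red 3, Blue 4, Green 3, Gold 3

Standard divisor: 92451 ÷ 13 ≈ 7111.615.
Standard quotas: Red 2.8146, Blue 3.7692, Green 3.6561, Gold 2.7601.
Lower quotas: Red 2, Blue 3, Green 3, Gold 2 (sum 10, leaving 3 seats).
Remainders in descending order: Red 0.8146, Blue 0.7692, Gold 0.7601, Green 0.6561.
Largest remainders: Red, Blue, Gold receive the extra seats.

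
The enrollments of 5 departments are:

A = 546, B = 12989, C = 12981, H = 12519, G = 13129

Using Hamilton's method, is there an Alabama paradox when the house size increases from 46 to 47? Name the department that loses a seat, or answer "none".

A

At 46 seats: A 1, B 11, C 11, H 11, G 12.
At 47 seats: A 0, B 12, C 12, H 11, G 12.
A drops from 1 to 0.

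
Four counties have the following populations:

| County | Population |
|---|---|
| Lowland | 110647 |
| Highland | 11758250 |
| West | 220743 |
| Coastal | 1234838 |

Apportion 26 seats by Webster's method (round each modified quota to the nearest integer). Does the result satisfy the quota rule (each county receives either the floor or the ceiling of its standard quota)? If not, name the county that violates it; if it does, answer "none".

Standard quotas: Lowland 0.216, Highland 22.944, West 0.431, Coastal 2.410.
Webster allocation: Lowland 0, Highland 24, West 0, Coastal 2.
Highland has quota 22.944 (lower 22, upper 23) but receives 24 — outside the quota interval.

Highland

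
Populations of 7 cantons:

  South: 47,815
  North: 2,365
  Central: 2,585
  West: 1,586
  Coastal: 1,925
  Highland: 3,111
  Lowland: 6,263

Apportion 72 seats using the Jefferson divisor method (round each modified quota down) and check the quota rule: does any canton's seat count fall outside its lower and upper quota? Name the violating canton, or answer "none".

South

Standard quotas: South 52.440, North 2.594, Central 2.835, West 1.739, Coastal 2.111, Highland 3.412, Lowland 6.869.
Jefferson allocation: South 55, North 2, Central 2, West 1, Coastal 2, Highland 3, Lowland 7.
South has quota 52.440 (lower 52, upper 53) but receives 55 — outside the quota interval.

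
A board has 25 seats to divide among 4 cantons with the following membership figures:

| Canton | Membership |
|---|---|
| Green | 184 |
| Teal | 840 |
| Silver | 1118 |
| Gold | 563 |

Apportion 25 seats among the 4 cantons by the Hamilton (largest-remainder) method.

Green: 2, Teal: 8, Silver: 10, Gold: 5

Standard divisor: 2705 ÷ 25 ≈ 108.2.
Standard quotas: Green 1.701, Teal 7.763, Silver 10.333, Gold 5.203.
Lower quotas: Green 1, Teal 7, Silver 10, Gold 5 (sum 23, leaving 2 seats).
Remainders in descending order: Teal 0.763, Green 0.701, Silver 0.333, Gold 0.203.
The surplus seats go to Teal, Green.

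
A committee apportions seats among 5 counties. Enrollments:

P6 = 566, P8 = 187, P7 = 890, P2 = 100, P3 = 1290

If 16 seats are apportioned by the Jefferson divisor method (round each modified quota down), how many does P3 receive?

7

Standard divisor 3033/16 ≈ 189.562; standard quotas: P6 2.986, P8 0.986, P7 4.695, P2 0.528, P3 6.805.
Rounding down gives 2, 0, 4, 0, 6 = 12 seats, so the divisor must be adjusted.
With modified divisor 170: modified quotas P6 3.329, P8 1.100, P7 5.235, P2 0.588, P3 7.588.
Rounding down: P6 3, P8 1, P7 5, P2 0, P3 7 (total 16).
P3 receives 7.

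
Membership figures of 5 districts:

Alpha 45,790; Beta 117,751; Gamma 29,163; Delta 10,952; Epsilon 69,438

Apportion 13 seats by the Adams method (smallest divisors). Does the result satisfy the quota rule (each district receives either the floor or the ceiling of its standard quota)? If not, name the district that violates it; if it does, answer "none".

Standard quotas: Alpha 2.180, Beta 5.605, Gamma 1.388, Delta 0.521, Epsilon 3.305.
Adams allocation: Alpha 2, Beta 5, Gamma 2, Delta 1, Epsilon 3.
Every allocation lies between the lower and upper quota.

none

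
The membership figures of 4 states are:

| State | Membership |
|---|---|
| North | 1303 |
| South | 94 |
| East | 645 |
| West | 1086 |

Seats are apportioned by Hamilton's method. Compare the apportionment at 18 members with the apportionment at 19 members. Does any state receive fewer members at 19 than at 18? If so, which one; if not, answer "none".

At 18 seats: North 7, South 1, East 4, West 6.
At 19 seats: North 8, South 0, East 4, West 7.
South drops from 1 to 0.

South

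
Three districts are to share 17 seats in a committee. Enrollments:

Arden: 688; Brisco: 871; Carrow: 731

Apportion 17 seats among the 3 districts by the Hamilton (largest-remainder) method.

Arden: 5, Brisco: 7, Carrow: 5

The standard divisor is 2290/17 ≈ 134.706.
Standard quotas: Arden 5.107, Brisco 6.466, Carrow 5.427.
Lower quotas: Arden 5, Brisco 6, Carrow 5 (sum 16, leaving 1 seat).
Remainders in descending order: Brisco 0.466, Carrow 0.427, Arden 0.107.
The surplus seat goes to Brisco.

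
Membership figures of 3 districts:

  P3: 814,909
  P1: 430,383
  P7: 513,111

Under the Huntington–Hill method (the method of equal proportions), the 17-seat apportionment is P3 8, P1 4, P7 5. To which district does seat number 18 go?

P1

Priority for the next seat is population ÷ (√(s·(s+1))).
Priorities: P3 96037.947, P1 96236.564, P7 93680.823.
Highest priority: P1.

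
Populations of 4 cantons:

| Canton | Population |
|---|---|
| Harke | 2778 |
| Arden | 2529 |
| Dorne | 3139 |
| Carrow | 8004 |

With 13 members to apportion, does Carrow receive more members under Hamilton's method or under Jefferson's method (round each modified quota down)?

Jefferson

Hamilton: Harke 2, Arden 2, Dorne 3, Carrow 6.
Jefferson: Harke 2, Arden 2, Dorne 2, Carrow 7.
Carrow gets 6 under Hamilton and 7 under Jefferson.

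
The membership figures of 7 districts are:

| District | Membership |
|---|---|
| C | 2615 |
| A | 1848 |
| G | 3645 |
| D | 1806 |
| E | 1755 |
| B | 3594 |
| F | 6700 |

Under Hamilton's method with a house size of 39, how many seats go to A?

3

Standard divisor: 21963 ÷ 39 ≈ 563.154.
Standard quotas: C 4.6435, A 3.2815, G 6.4725, D 3.2069, E 3.1164, B 6.3819, F 11.8973.
Lower quotas: C 4, A 3, G 6, D 3, E 3, B 6, F 11 (sum 36, leaving 3 seats).
Remainders in descending order: F 0.8973, C 0.6435, G 0.4725, B 0.3819, A 0.2815, D 0.2069, E 0.1164.
Largest remainders: F, C, G receive the extra seats.
A receives 3.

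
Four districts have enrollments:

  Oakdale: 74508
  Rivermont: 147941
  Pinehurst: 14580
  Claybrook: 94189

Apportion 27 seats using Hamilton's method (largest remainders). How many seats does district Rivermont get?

12

The standard divisor is 331218/27 ≈ 12267.333.
Standard quotas: Oakdale 6.0737, Rivermont 12.0598, Pinehurst 1.1885, Claybrook 7.6780.
Lower quotas: Oakdale 6, Rivermont 12, Pinehurst 1, Claybrook 7 (sum 26, leaving 1 seat).
Remainders in descending order: Claybrook 0.6780, Pinehurst 0.1885, Oakdale 0.0737, Rivermont 0.0598.
The surplus seat goes to Claybrook.
Rivermont receives 12.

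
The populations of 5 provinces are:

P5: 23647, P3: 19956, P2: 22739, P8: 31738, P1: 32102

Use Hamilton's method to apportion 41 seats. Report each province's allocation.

P5=8; P3=6; P2=7; P8=10; P1=10

The standard divisor is 130182/41 ≈ 3175.171.
Standard quotas: P5 7.4475, P3 6.2850, P2 7.1615, P8 9.9957, P1 10.1103.
Lower quotas: P5 7, P3 6, P2 7, P8 9, P1 10 (sum 39, leaving 2 seats).
Remainders in descending order: P8 0.9957, P5 0.4475, P3 0.2850, P2 0.1615, P1 0.1103.
The surplus seats go to P8, P5.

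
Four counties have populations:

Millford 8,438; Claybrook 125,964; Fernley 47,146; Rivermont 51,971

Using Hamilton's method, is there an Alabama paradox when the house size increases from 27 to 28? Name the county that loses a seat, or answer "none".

At 27 seats: Millford 1, Claybrook 15, Fernley 5, Rivermont 6.
At 28 seats: Millford 1, Claybrook 15, Fernley 6, Rivermont 6.
No county's allocation decreased.

none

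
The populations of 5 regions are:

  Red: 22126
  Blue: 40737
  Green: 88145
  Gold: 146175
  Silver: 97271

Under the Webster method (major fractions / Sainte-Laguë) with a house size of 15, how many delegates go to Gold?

Standard divisor 394454/15 ≈ 26296.933; standard quotas: Red 0.841, Blue 1.549, Green 3.352, Gold 5.559, Silver 3.699.
Rounding to the nearest integer gives 1, 2, 3, 6, 4 = 16 seats, so the divisor must be adjusted.
With modified divisor 26751.5: modified quotas Red 0.827, Blue 1.523, Green 3.295, Gold 5.464, Silver 3.636.
Rounding to the nearest integer: Red 1, Blue 2, Green 3, Gold 5, Silver 4 (total 15).
Gold receives 5.

5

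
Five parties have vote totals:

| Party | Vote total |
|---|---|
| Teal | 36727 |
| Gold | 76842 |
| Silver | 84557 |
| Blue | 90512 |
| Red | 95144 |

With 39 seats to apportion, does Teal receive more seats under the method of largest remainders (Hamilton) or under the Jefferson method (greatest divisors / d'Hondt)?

Hamilton

Hamilton: Teal 4, Gold 8, Silver 8, Blue 9, Red 10.
Jefferson: Teal 3, Gold 8, Silver 9, Blue 9, Red 10.
Teal gets 4 under Hamilton and 3 under Jefferson.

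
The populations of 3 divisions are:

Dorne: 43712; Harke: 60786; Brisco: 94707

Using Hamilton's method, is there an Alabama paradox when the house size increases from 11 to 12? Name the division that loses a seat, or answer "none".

At 11 seats: Dorne 3, Harke 3, Brisco 5.
At 12 seats: Dorne 2, Harke 4, Brisco 6.
Dorne drops from 3 to 2.

Dorne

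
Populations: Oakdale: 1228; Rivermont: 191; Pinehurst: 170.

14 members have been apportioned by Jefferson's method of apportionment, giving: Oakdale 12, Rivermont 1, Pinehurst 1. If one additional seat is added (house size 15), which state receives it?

Rivermont

Priority for the next seat is population ÷ (current seats + 1).
Priorities: Oakdale 94.462, Rivermont 95.500, Pinehurst 85.000.
Highest priority: Rivermont.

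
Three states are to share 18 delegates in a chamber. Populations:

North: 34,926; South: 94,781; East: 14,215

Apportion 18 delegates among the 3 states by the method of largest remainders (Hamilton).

The standard divisor is 143922/18 ≈ 7995.667.
Standard quotas: North 4.3681, South 11.8540, East 1.7778.
Lower quotas: North 4, South 11, East 1 (sum 16, leaving 2 seats).
Remainders in descending order: South 0.8540, East 0.7778, North 0.3681.
Largest remainders: South, East receive the extra seats.

North=4; South=12; East=2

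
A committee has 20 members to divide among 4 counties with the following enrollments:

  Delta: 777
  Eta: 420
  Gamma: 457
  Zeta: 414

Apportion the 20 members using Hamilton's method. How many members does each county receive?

Delta=8, Eta=4, Gamma=4, Zeta=4

The standard divisor is 2068/20 ≈ 103.4.
Standard quotas: Delta 7.515, Eta 4.062, Gamma 4.420, Zeta 4.004.
Lower quotas: Delta 7, Eta 4, Gamma 4, Zeta 4 (sum 19, leaving 1 seat).
Remainders in descending order: Delta 0.515, Gamma 0.420, Eta 0.062, Zeta 0.004.
The surplus seat goes to Delta.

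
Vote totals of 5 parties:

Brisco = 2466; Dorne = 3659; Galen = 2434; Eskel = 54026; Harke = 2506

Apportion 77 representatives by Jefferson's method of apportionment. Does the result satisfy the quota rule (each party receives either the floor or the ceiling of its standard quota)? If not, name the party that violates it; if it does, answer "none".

Eskel

Standard quotas: Brisco 2.917, Dorne 4.328, Galen 2.879, Eskel 63.911, Harke 2.964.
Jefferson allocation: Brisco 3, Dorne 4, Galen 2, Eskel 65, Harke 3.
Eskel has quota 63.911 (lower 63, upper 64) but receives 65 — outside the quota interval.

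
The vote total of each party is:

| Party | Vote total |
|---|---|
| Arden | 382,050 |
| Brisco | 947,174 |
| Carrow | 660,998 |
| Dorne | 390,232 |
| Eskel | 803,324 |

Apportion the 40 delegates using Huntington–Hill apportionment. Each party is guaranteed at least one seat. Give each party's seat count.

With divisor 80170: modified quotas Arden 4.765, Brisco 11.815, Carrow 8.245, Dorne 4.868, Eskel 10.020.
Geometric-mean thresholds: Arden √(4·5)=4.472, Brisco √(11·12)=11.489, Carrow √(8·9)=8.485, Dorne √(4·5)=4.472, Eskel √(10·11)=10.488.
Each quota rounded against its threshold gives Arden 5, Brisco 12, Carrow 8, Dorne 5, Eskel 10 (total 40).

Arden 5; Brisco 12; Carrow 8; Dorne 5; Eskel 10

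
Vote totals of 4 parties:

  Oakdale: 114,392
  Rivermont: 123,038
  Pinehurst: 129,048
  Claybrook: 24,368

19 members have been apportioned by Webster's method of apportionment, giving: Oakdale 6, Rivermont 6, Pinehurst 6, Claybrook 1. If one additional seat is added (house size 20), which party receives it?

Priority for the next seat is population ÷ (current seats + 0.5).
Priorities: Oakdale 17598.769, Rivermont 18928.923, Pinehurst 19853.538, Claybrook 16245.333.
Highest priority: Pinehurst.

Pinehurst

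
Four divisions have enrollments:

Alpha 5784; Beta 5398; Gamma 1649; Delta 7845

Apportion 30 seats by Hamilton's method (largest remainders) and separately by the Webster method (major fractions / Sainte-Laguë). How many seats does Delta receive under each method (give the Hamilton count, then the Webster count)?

Hamilton: Alpha 8, Beta 8, Gamma 3, Delta 11.
Webster: Alpha 8, Beta 8, Gamma 2, Delta 12.
Delta gets 11 under Hamilton and 12 under Webster.

11 and 12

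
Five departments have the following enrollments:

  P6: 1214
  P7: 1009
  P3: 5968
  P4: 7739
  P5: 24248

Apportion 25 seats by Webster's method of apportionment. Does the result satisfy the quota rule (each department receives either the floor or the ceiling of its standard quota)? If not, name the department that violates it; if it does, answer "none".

P5

Standard quotas: P6 0.755, P7 0.628, P3 3.713, P4 4.815, P5 15.088.
Webster allocation: P6 1, P7 1, P3 4, P4 5, P5 14.
P5 has quota 15.088 (lower 15, upper 16) but receives 14 — outside the quota interval.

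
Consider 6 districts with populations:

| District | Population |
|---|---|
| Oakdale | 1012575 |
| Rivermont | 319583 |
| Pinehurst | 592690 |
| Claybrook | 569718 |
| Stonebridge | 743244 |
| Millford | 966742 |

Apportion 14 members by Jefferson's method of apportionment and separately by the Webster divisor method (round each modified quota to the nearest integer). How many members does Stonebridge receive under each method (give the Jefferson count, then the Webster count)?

Jefferson: Oakdale 4, Rivermont 1, Pinehurst 2, Claybrook 2, Stonebridge 2, Millford 3.
Webster: Oakdale 3, Rivermont 1, Pinehurst 2, Claybrook 2, Stonebridge 3, Millford 3.
Stonebridge gets 2 under Jefferson and 3 under Webster.

2 and 3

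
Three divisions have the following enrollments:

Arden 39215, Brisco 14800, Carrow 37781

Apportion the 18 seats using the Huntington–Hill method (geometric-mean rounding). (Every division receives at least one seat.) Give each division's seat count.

Arden 8; Brisco 3; Carrow 7

With divisor 5145: modified quotas Arden 7.622, Brisco 2.877, Carrow 7.343.
Geometric-mean thresholds: Arden √(7·8)=7.483, Brisco √(2·3)=2.449, Carrow √(7·8)=7.483.
Each quota rounded against its threshold gives Arden 8, Brisco 3, Carrow 7 (total 18).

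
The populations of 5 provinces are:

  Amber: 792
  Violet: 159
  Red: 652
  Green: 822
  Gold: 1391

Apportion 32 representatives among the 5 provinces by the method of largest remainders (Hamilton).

The standard divisor is 3816/32 ≈ 119.25.
Standard quotas: Amber 6.642, Violet 1.333, Red 5.468, Green 6.893, Gold 11.665.
Lower quotas: Amber 6, Violet 1, Red 5, Green 6, Gold 11 (sum 29, leaving 3 seats).
Remainders in descending order: Green 0.893, Gold 0.665, Amber 0.642, Red 0.468, Violet 0.333.
Largest remainders: Green, Gold, Amber receive the extra seats.

Amber=7; Violet=1; Red=5; Green=7; Gold=12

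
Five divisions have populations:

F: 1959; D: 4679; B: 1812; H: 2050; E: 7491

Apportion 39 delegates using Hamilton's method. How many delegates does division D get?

The standard divisor is 17991/39 ≈ 461.308.
Standard quotas: F 4.2466, D 10.1429, B 3.9280, H 4.4439, E 16.2386.
Lower quotas: F 4, D 10, B 3, H 4, E 16 (sum 37, leaving 2 seats).
Remainders in descending order: B 0.9280, H 0.4439, F 0.2466, E 0.2386, D 0.1429.
The surplus seats go to B, H.
D receives 10.

10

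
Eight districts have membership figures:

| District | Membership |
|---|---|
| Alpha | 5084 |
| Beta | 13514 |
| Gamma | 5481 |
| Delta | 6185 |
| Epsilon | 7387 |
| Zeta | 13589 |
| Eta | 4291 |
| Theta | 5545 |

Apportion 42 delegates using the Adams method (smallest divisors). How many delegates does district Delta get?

4

Standard divisor 61076/42 ≈ 1454.19; standard quotas: Alpha 3.496, Beta 9.293, Gamma 3.769, Delta 4.253, Epsilon 5.080, Zeta 9.345, Eta 2.951, Theta 3.813.
Rounding up gives 4, 10, 4, 5, 6, 10, 3, 4 = 46 seats, so the divisor must be adjusted.
With modified divisor 1600: modified quotas Alpha 3.178, Beta 8.446, Gamma 3.426, Delta 3.866, Epsilon 4.617, Zeta 8.493, Eta 2.682, Theta 3.466.
Rounding up: Alpha 4, Beta 9, Gamma 4, Delta 4, Epsilon 5, Zeta 9, Eta 3, Theta 4 (total 42).
Delta receives 4.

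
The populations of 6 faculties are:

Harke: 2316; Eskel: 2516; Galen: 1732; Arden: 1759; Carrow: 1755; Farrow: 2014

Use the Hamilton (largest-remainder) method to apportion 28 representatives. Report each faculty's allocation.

Total 12092; standard divisor 12092/28 ≈ 431.857.
Standard quotas: Harke 5.363, Eskel 5.826, Galen 4.011, Arden 4.073, Carrow 4.064, Farrow 4.664.
Lower quotas: Harke 5, Eskel 5, Galen 4, Arden 4, Carrow 4, Farrow 4 (sum 26, leaving 2 seats).
Remainders in descending order: Eskel 0.826, Farrow 0.664, Harke 0.363, Arden 0.073, Carrow 0.064, Galen 0.011.
Largest remainders: Eskel, Farrow receive the extra seats.

Harke=5, Eskel=6, Galen=4, Arden=4, Carrow=4, Farrow=5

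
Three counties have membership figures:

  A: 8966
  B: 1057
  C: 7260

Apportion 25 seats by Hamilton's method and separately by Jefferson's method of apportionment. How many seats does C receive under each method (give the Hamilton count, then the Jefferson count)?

Hamilton: A 13, B 2, C 10.
Jefferson: A 13, B 1, C 11.
C gets 10 under Hamilton and 11 under Jefferson.

10 and 11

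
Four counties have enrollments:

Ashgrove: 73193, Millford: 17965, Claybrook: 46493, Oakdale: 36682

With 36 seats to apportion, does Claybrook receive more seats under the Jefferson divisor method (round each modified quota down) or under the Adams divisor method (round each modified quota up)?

Jefferson

Jefferson: Ashgrove 15, Millford 3, Claybrook 10, Oakdale 8.
Adams: Ashgrove 15, Millford 4, Claybrook 9, Oakdale 8.
Claybrook gets 10 under Jefferson and 9 under Adams.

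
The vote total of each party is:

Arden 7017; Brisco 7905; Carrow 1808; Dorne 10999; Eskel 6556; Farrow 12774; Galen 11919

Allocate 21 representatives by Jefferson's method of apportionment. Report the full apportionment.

Arden 2, Brisco 3, Carrow 0, Dorne 4, Eskel 2, Farrow 5, Galen 5

Standard divisor 58978/21 ≈ 2808.476; standard quotas: Arden 2.499, Brisco 2.815, Carrow 0.644, Dorne 3.916, Eskel 2.334, Farrow 4.548, Galen 4.244.
Rounding down gives 2, 2, 0, 3, 2, 4, 4 = 17 seats, so the divisor must be adjusted.
With modified divisor 2360: modified quotas Arden 2.973, Brisco 3.350, Carrow 0.766, Dorne 4.661, Eskel 2.778, Farrow 5.413, Galen 5.050.
Rounding down: Arden 2, Brisco 3, Carrow 0, Dorne 4, Eskel 2, Farrow 5, Galen 5 (total 21).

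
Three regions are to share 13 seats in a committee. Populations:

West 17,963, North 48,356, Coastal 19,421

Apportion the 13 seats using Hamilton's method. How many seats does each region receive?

West=3; North=7; Coastal=3

The standard divisor is 85740/13 ≈ 6595.385.
Standard quotas: West 2.7236, North 7.3318, Coastal 2.9446.
Lower quotas: West 2, North 7, Coastal 2 (sum 11, leaving 2 seats).
Remainders in descending order: Coastal 0.9446, West 0.7236, North 0.3318.
Largest remainders: Coastal, West receive the extra seats.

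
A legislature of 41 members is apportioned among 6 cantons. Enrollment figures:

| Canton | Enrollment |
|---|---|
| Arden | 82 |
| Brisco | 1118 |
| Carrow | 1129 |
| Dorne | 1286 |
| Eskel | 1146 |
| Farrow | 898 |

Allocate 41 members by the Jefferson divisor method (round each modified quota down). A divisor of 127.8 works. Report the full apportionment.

With modified divisor 127.8: modified quotas Arden 0.642, Brisco 8.748, Carrow 8.834, Dorne 10.063, Eskel 8.967, Farrow 7.027.
Rounding down: Arden 0, Brisco 8, Carrow 8, Dorne 10, Eskel 8, Farrow 7 (total 41).

Arden 0; Brisco 8; Carrow 8; Dorne 10; Eskel 8; Farrow 7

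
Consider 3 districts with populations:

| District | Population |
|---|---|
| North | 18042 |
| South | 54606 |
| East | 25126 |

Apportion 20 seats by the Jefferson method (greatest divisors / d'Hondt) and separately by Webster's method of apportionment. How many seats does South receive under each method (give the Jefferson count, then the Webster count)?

Jefferson: North 3, South 12, East 5.
Webster: North 4, South 11, East 5.
South gets 12 under Jefferson and 11 under Webster.

12 and 11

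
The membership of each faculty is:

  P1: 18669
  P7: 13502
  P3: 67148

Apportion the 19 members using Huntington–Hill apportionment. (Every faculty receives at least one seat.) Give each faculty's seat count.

With divisor 5383: modified quotas P1 3.468, P7 2.508, P3 12.474.
Geometric-mean thresholds: P1 √(3·4)=3.464, P7 √(2·3)=2.449, P3 √(12·13)=12.490.
Each quota rounded against its threshold gives P1 4, P7 3, P3 12 (total 19).

P1: 4, P7: 3, P3: 12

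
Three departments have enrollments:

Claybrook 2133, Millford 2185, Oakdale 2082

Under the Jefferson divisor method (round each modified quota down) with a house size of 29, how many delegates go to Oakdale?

Standard divisor 6400/29 ≈ 220.69; standard quotas: Claybrook 9.665, Millford 9.901, Oakdale 9.434.
Rounding down gives 9, 9, 9 = 27 seats, so the divisor must be adjusted.
With modified divisor 210: modified quotas Claybrook 10.157, Millford 10.405, Oakdale 9.914.
Rounding down: Claybrook 10, Millford 10, Oakdale 9 (total 29).
Oakdale receives 9.

9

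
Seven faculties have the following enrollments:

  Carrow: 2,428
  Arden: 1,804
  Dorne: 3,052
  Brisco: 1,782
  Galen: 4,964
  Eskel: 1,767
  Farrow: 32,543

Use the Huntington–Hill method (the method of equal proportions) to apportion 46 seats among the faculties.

With divisor 1085: modified quotas Carrow 2.238, Arden 1.663, Dorne 2.813, Brisco 1.642, Galen 4.575, Eskel 1.629, Farrow 29.994.
Geometric-mean thresholds: Carrow √(2·3)=2.449, Arden √(1·2)=1.414, Dorne √(2·3)=2.449, Brisco √(1·2)=1.414, Galen √(4·5)=4.472, Eskel √(1·2)=1.414, Farrow √(29·30)=29.496.
Each quota rounded against its threshold gives Carrow 2, Arden 2, Dorne 3, Brisco 2, Galen 5, Eskel 2, Farrow 30 (total 46).

Carrow 2, Arden 2, Dorne 3, Brisco 2, Galen 5, Eskel 2, Farrow 30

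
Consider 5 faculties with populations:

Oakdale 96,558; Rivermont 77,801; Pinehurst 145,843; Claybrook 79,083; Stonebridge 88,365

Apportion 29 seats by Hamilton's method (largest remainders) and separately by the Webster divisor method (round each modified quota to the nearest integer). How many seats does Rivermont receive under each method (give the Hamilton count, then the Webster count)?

Hamilton: Oakdale 6, Rivermont 4, Pinehurst 9, Claybrook 5, Stonebridge 5.
Webster: Oakdale 6, Rivermont 5, Pinehurst 8, Claybrook 5, Stonebridge 5.
Rivermont gets 4 under Hamilton and 5 under Webster.

4 and 5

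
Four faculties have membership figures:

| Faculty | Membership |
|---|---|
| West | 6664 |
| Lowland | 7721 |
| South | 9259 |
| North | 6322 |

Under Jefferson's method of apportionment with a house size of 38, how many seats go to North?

8

Standard divisor 29966/38 ≈ 788.579; standard quotas: West 8.451, Lowland 9.791, South 11.741, North 8.017.
Rounding down gives 8, 9, 11, 8 = 36 seats, so the divisor must be adjusted.
With modified divisor 760: modified quotas West 8.768, Lowland 10.159, South 12.183, North 8.318.
Rounding down: West 8, Lowland 10, South 12, North 8 (total 38).
North receives 8.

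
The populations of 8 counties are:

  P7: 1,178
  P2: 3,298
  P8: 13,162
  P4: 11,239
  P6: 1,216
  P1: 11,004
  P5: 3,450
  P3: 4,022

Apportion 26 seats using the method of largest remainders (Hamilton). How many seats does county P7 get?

0

Total 48569; standard divisor 48569/26 ≈ 1868.038.
Standard quotas: P7 0.6306, P2 1.7655, P8 7.0459, P4 6.0165, P6 0.6510, P1 5.8907, P5 1.8469, P3 2.1531.
Lower quotas: P7 0, P2 1, P8 7, P4 6, P6 0, P1 5, P5 1, P3 2 (sum 22, leaving 4 seats).
Remainders in descending order: P1 0.8907, P5 0.8469, P2 0.7655, P6 0.6510, P7 0.6306, P3 0.1531, P8 0.0459, P4 0.0165.
The surplus seats go to P1, P5, P2, P6.
P7 receives 0.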